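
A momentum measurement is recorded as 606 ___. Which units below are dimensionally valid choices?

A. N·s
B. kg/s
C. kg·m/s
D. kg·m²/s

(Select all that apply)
A, C

momentum has SI base units: kg * m / s

Checking each option against kg * m / s:
  A. N·s: ✓ matches
  B. kg/s: ✗ does not match
  C. kg·m/s: ✓ matches
  D. kg·m²/s: ✗ does not match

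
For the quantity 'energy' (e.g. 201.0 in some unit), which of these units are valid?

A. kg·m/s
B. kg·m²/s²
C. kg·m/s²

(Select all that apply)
B

energy has SI base units: kg * m^2 / s^2

Checking each option against kg * m^2 / s^2:
  A. kg·m/s: ✗ does not match
  B. kg·m²/s²: ✓ matches
  C. kg·m/s²: ✗ does not match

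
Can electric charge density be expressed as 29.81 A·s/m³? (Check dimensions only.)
Yes

electric charge density has SI base units: A * s / m^3
A·s/m³ reduces to the same SI base units, so it is a valid unit for electric charge density.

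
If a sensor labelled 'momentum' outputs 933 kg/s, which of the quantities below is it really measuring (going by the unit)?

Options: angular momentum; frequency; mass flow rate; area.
mass flow rate

momentum should have units dimensionally equivalent to kg * m / s (e.g. kg·m/s).
The given unit 'kg/s' reduces to kg / s. Of the listed options, that is the dimensionality of mass flow rate.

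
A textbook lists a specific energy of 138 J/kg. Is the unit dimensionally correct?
Yes

specific energy has SI base units: m^2 / s^2
J/kg reduces to the same SI base units, so it is a valid unit for specific energy.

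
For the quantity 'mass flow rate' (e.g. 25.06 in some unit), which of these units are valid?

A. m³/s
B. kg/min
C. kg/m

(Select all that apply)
B

mass flow rate has SI base units: kg / s

Checking each option against kg / s:
  A. m³/s: ✗ does not match
  B. kg/min: ✓ matches
  C. kg/m: ✗ does not match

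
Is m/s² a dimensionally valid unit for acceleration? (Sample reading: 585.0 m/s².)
Yes

acceleration has SI base units: m / s^2
m/s² reduces to the same SI base units, so it is a valid unit for acceleration.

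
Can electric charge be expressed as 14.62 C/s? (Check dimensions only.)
No

electric charge has SI base units: A * s
C/s does NOT reduce to A * s; a valid unit for electric charge would be e.g. C.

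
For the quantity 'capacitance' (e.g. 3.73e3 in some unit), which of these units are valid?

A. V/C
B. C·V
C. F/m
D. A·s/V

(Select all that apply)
D

capacitance has SI base units: A^2 * s^4 / (kg * m^2)

Checking each option against A^2 * s^4 / (kg * m^2):
  A. V/C: ✗ does not match
  B. C·V: ✗ does not match
  C. F/m: ✗ does not match
  D. A·s/V: ✓ matches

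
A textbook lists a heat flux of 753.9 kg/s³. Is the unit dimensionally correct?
Yes

heat flux has SI base units: kg / s^3
kg/s³ reduces to the same SI base units, so it is a valid unit for heat flux.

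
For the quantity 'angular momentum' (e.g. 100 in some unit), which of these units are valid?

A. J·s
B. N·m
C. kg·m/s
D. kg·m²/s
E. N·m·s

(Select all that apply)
A, D, E

angular momentum has SI base units: kg * m^2 / s

Checking each option against kg * m^2 / s:
  A. J·s: ✓ matches
  B. N·m: ✗ does not match
  C. kg·m/s: ✗ does not match
  D. kg·m²/s: ✓ matches
  E. N·m·s: ✓ matches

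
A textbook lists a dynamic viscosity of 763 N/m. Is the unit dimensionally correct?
No

dynamic viscosity has SI base units: kg / (m * s)
N/m does NOT reduce to kg / (m * s); a valid unit for dynamic viscosity would be e.g. Pa·s.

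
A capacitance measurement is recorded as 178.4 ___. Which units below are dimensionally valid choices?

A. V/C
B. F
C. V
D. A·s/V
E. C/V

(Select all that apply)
B, D, E

capacitance has SI base units: A^2 * s^4 / (kg * m^2)

Checking each option against A^2 * s^4 / (kg * m^2):
  A. V/C: ✗ does not match
  B. F: ✓ matches
  C. V: ✗ does not match
  D. A·s/V: ✓ matches
  E. C/V: ✓ matches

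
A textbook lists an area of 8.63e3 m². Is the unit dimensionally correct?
Yes

area has SI base units: m^2
m² reduces to the same SI base units, so it is a valid unit for area.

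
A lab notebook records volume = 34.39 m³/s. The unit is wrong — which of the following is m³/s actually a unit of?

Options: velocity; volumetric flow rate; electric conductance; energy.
volumetric flow rate

volume should have units dimensionally equivalent to m^3 (e.g. m³).
The given unit 'm³/s' reduces to m^3 / s. Of the listed options, that is the dimensionality of volumetric flow rate.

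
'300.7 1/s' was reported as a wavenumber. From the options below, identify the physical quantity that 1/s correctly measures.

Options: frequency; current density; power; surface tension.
frequency

wavenumber should have units dimensionally equivalent to 1 / m (e.g. 1/m).
The given unit '1/s' reduces to 1 / s. Of the listed options, that is the dimensionality of frequency.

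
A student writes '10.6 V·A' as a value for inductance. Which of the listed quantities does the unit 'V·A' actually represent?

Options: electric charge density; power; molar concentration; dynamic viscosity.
power

inductance should have units dimensionally equivalent to kg * m^2 / (A^2 * s^2) (e.g. H).
The given unit 'V·A' reduces to kg * m^2 / s^3. Of the listed options, that is the dimensionality of power.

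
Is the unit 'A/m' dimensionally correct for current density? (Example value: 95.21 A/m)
No

current density has SI base units: A / m^2
A/m does NOT reduce to A / m^2; a valid unit for current density would be e.g. A/m².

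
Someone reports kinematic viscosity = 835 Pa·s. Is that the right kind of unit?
No

kinematic viscosity has SI base units: m^2 / s
Pa·s does NOT reduce to m^2 / s; a valid unit for kinematic viscosity would be e.g. m²/s.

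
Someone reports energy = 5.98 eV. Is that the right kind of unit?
Yes

energy has SI base units: kg * m^2 / s^2
eV reduces to the same SI base units, so it is a valid unit for energy.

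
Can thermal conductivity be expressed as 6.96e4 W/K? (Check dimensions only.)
No

thermal conductivity has SI base units: kg * m / (s^3 * K)
W/K does NOT reduce to kg * m / (s^3 * K); a valid unit for thermal conductivity would be e.g. W/(m·K).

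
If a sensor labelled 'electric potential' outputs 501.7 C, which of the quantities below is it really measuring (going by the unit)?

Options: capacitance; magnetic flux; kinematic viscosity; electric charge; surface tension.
electric charge

electric potential should have units dimensionally equivalent to kg * m^2 / (A * s^3) (e.g. V).
The given unit 'C' reduces to A * s. Of the listed options, that is the dimensionality of electric charge.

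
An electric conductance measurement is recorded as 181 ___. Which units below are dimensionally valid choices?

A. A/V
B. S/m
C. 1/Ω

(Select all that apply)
A, C

electric conductance has SI base units: A^2 * s^3 / (kg * m^2)

Checking each option against A^2 * s^3 / (kg * m^2):
  A. A/V: ✓ matches
  B. S/m: ✗ does not match
  C. 1/Ω: ✓ matches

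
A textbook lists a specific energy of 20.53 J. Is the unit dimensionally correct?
No

specific energy has SI base units: m^2 / s^2
J does NOT reduce to m^2 / s^2; a valid unit for specific energy would be e.g. J/kg.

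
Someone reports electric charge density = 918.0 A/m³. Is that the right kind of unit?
No

electric charge density has SI base units: A * s / m^3
A/m³ does NOT reduce to A * s / m^3; a valid unit for electric charge density would be e.g. C/m³.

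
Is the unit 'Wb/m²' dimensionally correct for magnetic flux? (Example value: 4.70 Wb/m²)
No

magnetic flux has SI base units: kg * m^2 / (A * s^2)
Wb/m² does NOT reduce to kg * m^2 / (A * s^2); a valid unit for magnetic flux would be e.g. Wb.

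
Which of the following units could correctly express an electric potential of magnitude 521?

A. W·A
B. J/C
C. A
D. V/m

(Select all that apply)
B

electric potential has SI base units: kg * m^2 / (A * s^3)

Checking each option against kg * m^2 / (A * s^3):
  A. W·A: ✗ does not match
  B. J/C: ✓ matches
  C. A: ✗ does not match
  D. V/m: ✗ does not match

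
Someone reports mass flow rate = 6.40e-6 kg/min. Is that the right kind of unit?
Yes

mass flow rate has SI base units: kg / s
kg/min reduces to the same SI base units, so it is a valid unit for mass flow rate.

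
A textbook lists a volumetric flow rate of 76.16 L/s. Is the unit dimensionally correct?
Yes

volumetric flow rate has SI base units: m^3 / s
L/s reduces to the same SI base units, so it is a valid unit for volumetric flow rate.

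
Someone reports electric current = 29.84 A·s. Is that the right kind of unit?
No

electric current has SI base units: A
A·s does NOT reduce to A; a valid unit for electric current would be e.g. A.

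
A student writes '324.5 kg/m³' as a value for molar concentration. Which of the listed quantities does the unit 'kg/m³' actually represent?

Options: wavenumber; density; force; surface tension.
density

molar concentration should have units dimensionally equivalent to mol / m^3 (e.g. mol/m³).
The given unit 'kg/m³' reduces to kg / m^3. Of the listed options, that is the dimensionality of density.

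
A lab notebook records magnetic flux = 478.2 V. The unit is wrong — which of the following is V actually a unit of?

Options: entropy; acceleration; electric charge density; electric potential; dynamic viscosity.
electric potential

magnetic flux should have units dimensionally equivalent to kg * m^2 / (A * s^2) (e.g. Wb).
The given unit 'V' reduces to kg * m^2 / (A * s^3). Of the listed options, that is the dimensionality of electric potential.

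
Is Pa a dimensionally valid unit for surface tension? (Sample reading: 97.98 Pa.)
No

surface tension has SI base units: kg / s^2
Pa does NOT reduce to kg / s^2; a valid unit for surface tension would be e.g. N/m.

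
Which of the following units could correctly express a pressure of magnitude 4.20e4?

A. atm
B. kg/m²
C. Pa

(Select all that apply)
A, C

pressure has SI base units: kg / (m * s^2)

Checking each option against kg / (m * s^2):
  A. atm: ✓ matches
  B. kg/m²: ✗ does not match
  C. Pa: ✓ matches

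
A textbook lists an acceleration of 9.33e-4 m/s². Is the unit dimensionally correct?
Yes

acceleration has SI base units: m / s^2
m/s² reduces to the same SI base units, so it is a valid unit for acceleration.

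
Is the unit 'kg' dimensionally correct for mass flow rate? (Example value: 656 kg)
No

mass flow rate has SI base units: kg / s
kg does NOT reduce to kg / s; a valid unit for mass flow rate would be e.g. kg/s.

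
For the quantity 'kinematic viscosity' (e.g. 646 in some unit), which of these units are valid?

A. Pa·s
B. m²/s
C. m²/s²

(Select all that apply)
B

kinematic viscosity has SI base units: m^2 / s

Checking each option against m^2 / s:
  A. Pa·s: ✗ does not match
  B. m²/s: ✓ matches
  C. m²/s²: ✗ does not match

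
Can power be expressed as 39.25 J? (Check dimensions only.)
No

power has SI base units: kg * m^2 / s^3
J does NOT reduce to kg * m^2 / s^3; a valid unit for power would be e.g. W.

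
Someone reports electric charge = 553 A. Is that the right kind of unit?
No

electric charge has SI base units: A * s
A does NOT reduce to A * s; a valid unit for electric charge would be e.g. C.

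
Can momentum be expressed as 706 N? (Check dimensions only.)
No

momentum has SI base units: kg * m / s
N does NOT reduce to kg * m / s; a valid unit for momentum would be e.g. kg·m/s.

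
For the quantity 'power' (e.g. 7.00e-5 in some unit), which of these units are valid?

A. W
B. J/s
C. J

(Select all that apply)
A, B

power has SI base units: kg * m^2 / s^3

Checking each option against kg * m^2 / s^3:
  A. W: ✓ matches
  B. J/s: ✓ matches
  C. J: ✗ does not match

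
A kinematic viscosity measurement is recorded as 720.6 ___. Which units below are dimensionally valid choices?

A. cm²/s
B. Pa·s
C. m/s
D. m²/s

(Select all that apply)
A, D

kinematic viscosity has SI base units: m^2 / s

Checking each option against m^2 / s:
  A. cm²/s: ✓ matches
  B. Pa·s: ✗ does not match
  C. m/s: ✗ does not match
  D. m²/s: ✓ matches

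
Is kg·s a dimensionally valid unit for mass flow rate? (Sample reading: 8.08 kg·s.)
No

mass flow rate has SI base units: kg / s
kg·s does NOT reduce to kg / s; a valid unit for mass flow rate would be e.g. kg/s.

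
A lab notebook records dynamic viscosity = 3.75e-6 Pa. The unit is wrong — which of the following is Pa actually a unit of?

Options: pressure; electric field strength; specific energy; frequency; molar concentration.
pressure

dynamic viscosity should have units dimensionally equivalent to kg / (m * s) (e.g. Pa·s).
The given unit 'Pa' reduces to kg / (m * s^2). Of the listed options, that is the dimensionality of pressure.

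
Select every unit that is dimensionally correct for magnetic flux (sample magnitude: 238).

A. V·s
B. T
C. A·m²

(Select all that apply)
A

magnetic flux has SI base units: kg * m^2 / (A * s^2)

Checking each option against kg * m^2 / (A * s^2):
  A. V·s: ✓ matches
  B. T: ✗ does not match
  C. A·m²: ✗ does not match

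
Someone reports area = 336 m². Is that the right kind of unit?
Yes

area has SI base units: m^2
m² reduces to the same SI base units, so it is a valid unit for area.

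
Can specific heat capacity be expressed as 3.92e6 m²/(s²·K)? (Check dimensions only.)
Yes

specific heat capacity has SI base units: m^2 / (s^2 * K)
m²/(s²·K) reduces to the same SI base units, so it is a valid unit for specific heat capacity.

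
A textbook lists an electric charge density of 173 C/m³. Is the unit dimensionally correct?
Yes

electric charge density has SI base units: A * s / m^3
C/m³ reduces to the same SI base units, so it is a valid unit for electric charge density.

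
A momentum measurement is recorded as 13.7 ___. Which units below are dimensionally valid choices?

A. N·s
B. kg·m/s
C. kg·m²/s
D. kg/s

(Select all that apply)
A, B

momentum has SI base units: kg * m / s

Checking each option against kg * m / s:
  A. N·s: ✓ matches
  B. kg·m/s: ✓ matches
  C. kg·m²/s: ✗ does not match
  D. kg/s: ✗ does not match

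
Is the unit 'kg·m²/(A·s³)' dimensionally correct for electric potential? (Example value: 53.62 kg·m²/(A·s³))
Yes

electric potential has SI base units: kg * m^2 / (A * s^3)
kg·m²/(A·s³) reduces to the same SI base units, so it is a valid unit for electric potential.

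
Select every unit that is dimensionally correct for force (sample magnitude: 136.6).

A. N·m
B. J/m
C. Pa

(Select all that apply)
B

force has SI base units: kg * m / s^2

Checking each option against kg * m / s^2:
  A. N·m: ✗ does not match
  B. J/m: ✓ matches
  C. Pa: ✗ does not match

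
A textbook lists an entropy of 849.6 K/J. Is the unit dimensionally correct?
No

entropy has SI base units: kg * m^2 / (s^2 * K)
K/J does NOT reduce to kg * m^2 / (s^2 * K); a valid unit for entropy would be e.g. J/K.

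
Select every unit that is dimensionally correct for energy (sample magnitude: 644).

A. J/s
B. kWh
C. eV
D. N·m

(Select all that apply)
B, C, D

energy has SI base units: kg * m^2 / s^2

Checking each option against kg * m^2 / s^2:
  A. J/s: ✗ does not match
  B. kWh: ✓ matches
  C. eV: ✓ matches
  D. N·m: ✓ matches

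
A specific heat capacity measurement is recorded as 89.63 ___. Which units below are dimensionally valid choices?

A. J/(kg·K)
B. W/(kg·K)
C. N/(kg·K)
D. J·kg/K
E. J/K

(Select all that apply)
A

specific heat capacity has SI base units: m^2 / (s^2 * K)

Checking each option against m^2 / (s^2 * K):
  A. J/(kg·K): ✓ matches
  B. W/(kg·K): ✗ does not match
  C. N/(kg·K): ✗ does not match
  D. J·kg/K: ✗ does not match
  E. J/K: ✗ does not match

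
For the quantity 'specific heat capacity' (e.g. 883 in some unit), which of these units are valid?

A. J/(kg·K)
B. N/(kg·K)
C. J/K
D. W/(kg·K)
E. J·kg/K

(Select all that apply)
A

specific heat capacity has SI base units: m^2 / (s^2 * K)

Checking each option against m^2 / (s^2 * K):
  A. J/(kg·K): ✓ matches
  B. N/(kg·K): ✗ does not match
  C. J/K: ✗ does not match
  D. W/(kg·K): ✗ does not match
  E. J·kg/K: ✗ does not match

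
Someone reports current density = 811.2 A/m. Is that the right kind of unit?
No

current density has SI base units: A / m^2
A/m does NOT reduce to A / m^2; a valid unit for current density would be e.g. A/m².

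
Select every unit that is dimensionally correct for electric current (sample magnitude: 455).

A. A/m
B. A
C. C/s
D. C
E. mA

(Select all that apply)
B, C, E

electric current has SI base units: A

Checking each option against A:
  A. A/m: ✗ does not match
  B. A: ✓ matches
  C. C/s: ✓ matches
  D. C: ✗ does not match
  E. mA: ✓ matches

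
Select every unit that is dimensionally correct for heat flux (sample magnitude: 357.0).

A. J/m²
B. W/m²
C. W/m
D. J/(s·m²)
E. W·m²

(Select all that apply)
B, D

heat flux has SI base units: kg / s^3

Checking each option against kg / s^3:
  A. J/m²: ✗ does not match
  B. W/m²: ✓ matches
  C. W/m: ✗ does not match
  D. J/(s·m²): ✓ matches
  E. W·m²: ✗ does not match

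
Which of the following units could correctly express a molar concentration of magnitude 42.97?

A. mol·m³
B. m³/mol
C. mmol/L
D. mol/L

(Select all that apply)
C, D

molar concentration has SI base units: mol / m^3

Checking each option against mol / m^3:
  A. mol·m³: ✗ does not match
  B. m³/mol: ✗ does not match
  C. mmol/L: ✓ matches
  D. mol/L: ✓ matches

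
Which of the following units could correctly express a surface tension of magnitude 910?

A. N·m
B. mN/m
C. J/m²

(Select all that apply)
B, C

surface tension has SI base units: kg / s^2

Checking each option against kg / s^2:
  A. N·m: ✗ does not match
  B. mN/m: ✓ matches
  C. J/m²: ✓ matches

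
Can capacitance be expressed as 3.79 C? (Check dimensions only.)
No

capacitance has SI base units: A^2 * s^4 / (kg * m^2)
C does NOT reduce to A^2 * s^4 / (kg * m^2); a valid unit for capacitance would be e.g. F.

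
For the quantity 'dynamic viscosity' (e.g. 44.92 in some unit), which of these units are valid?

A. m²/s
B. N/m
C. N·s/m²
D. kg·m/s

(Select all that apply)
C

dynamic viscosity has SI base units: kg / (m * s)

Checking each option against kg / (m * s):
  A. m²/s: ✗ does not match
  B. N/m: ✗ does not match
  C. N·s/m²: ✓ matches
  D. kg·m/s: ✗ does not match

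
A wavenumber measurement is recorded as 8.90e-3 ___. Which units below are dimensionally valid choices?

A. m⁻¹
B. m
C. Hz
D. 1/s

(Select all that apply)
A

wavenumber has SI base units: 1 / m

Checking each option against 1 / m:
  A. m⁻¹: ✓ matches
  B. m: ✗ does not match
  C. Hz: ✗ does not match
  D. 1/s: ✗ does not match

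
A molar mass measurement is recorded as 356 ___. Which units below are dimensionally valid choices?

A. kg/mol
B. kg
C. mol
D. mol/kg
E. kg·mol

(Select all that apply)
A

molar mass has SI base units: kg / mol

Checking each option against kg / mol:
  A. kg/mol: ✓ matches
  B. kg: ✗ does not match
  C. mol: ✗ does not match
  D. mol/kg: ✗ does not match
  E. kg·mol: ✗ does not match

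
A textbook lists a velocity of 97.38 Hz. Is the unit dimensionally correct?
No

velocity has SI base units: m / s
Hz does NOT reduce to m / s; a valid unit for velocity would be e.g. m/s.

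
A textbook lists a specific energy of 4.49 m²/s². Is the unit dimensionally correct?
Yes

specific energy has SI base units: m^2 / s^2
m²/s² reduces to the same SI base units, so it is a valid unit for specific energy.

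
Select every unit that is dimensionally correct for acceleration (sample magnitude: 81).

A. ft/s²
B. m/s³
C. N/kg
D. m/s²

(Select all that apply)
A, C, D

acceleration has SI base units: m / s^2

Checking each option against m / s^2:
  A. ft/s²: ✓ matches
  B. m/s³: ✗ does not match
  C. N/kg: ✓ matches
  D. m/s²: ✓ matches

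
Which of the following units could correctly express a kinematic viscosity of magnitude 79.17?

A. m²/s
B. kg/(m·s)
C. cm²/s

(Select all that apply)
A, C

kinematic viscosity has SI base units: m^2 / s

Checking each option against m^2 / s:
  A. m²/s: ✓ matches
  B. kg/(m·s): ✗ does not match
  C. cm²/s: ✓ matches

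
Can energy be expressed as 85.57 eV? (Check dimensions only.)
Yes

energy has SI base units: kg * m^2 / s^2
eV reduces to the same SI base units, so it is a valid unit for energy.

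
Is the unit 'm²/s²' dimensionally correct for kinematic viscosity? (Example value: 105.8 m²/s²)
No

kinematic viscosity has SI base units: m^2 / s
m²/s² does NOT reduce to m^2 / s; a valid unit for kinematic viscosity would be e.g. m²/s.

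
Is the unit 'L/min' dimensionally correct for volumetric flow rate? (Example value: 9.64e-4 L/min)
Yes

volumetric flow rate has SI base units: m^3 / s
L/min reduces to the same SI base units, so it is a valid unit for volumetric flow rate.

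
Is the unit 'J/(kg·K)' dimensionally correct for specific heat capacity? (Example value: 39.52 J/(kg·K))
Yes

specific heat capacity has SI base units: m^2 / (s^2 * K)
J/(kg·K) reduces to the same SI base units, so it is a valid unit for specific heat capacity.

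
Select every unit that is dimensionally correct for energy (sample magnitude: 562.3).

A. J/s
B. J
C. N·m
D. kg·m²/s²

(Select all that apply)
B, C, D

energy has SI base units: kg * m^2 / s^2

Checking each option against kg * m^2 / s^2:
  A. J/s: ✗ does not match
  B. J: ✓ matches
  C. N·m: ✓ matches
  D. kg·m²/s²: ✓ matches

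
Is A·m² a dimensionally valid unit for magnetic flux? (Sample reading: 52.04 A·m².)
No

magnetic flux has SI base units: kg * m^2 / (A * s^2)
A·m² does NOT reduce to kg * m^2 / (A * s^2); a valid unit for magnetic flux would be e.g. Wb.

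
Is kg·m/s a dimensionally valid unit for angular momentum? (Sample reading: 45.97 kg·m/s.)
No

angular momentum has SI base units: kg * m^2 / s
kg·m/s does NOT reduce to kg * m^2 / s; a valid unit for angular momentum would be e.g. kg·m²/s.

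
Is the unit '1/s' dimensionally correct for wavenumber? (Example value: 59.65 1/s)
No

wavenumber has SI base units: 1 / m
1/s does NOT reduce to 1 / m; a valid unit for wavenumber would be e.g. 1/m.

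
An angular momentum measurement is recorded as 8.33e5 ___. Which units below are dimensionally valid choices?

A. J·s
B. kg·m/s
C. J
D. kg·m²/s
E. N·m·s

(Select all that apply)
A, D, E

angular momentum has SI base units: kg * m^2 / s

Checking each option against kg * m^2 / s:
  A. J·s: ✓ matches
  B. kg·m/s: ✗ does not match
  C. J: ✗ does not match
  D. kg·m²/s: ✓ matches
  E. N·m·s: ✓ matches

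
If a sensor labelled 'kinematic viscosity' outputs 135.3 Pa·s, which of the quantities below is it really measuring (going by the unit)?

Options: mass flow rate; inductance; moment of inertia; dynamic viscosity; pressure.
dynamic viscosity

kinematic viscosity should have units dimensionally equivalent to m^2 / s (e.g. m²/s).
The given unit 'Pa·s' reduces to kg / (m * s). Of the listed options, that is the dimensionality of dynamic viscosity.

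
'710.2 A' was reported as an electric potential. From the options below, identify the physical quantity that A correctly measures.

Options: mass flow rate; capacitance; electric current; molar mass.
electric current

electric potential should have units dimensionally equivalent to kg * m^2 / (A * s^3) (e.g. V).
The given unit 'A' reduces to A. Of the listed options, that is the dimensionality of electric current.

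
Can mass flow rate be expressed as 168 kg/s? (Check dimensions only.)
Yes

mass flow rate has SI base units: kg / s
kg/s reduces to the same SI base units, so it is a valid unit for mass flow rate.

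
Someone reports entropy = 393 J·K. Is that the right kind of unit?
No

entropy has SI base units: kg * m^2 / (s^2 * K)
J·K does NOT reduce to kg * m^2 / (s^2 * K); a valid unit for entropy would be e.g. J/K.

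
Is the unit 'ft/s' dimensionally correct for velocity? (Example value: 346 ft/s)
Yes

velocity has SI base units: m / s
ft/s reduces to the same SI base units, so it is a valid unit for velocity.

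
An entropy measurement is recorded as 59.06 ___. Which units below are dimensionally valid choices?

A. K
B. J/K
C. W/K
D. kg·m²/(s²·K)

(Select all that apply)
B, D

entropy has SI base units: kg * m^2 / (s^2 * K)

Checking each option against kg * m^2 / (s^2 * K):
  A. K: ✗ does not match
  B. J/K: ✓ matches
  C. W/K: ✗ does not match
  D. kg·m²/(s²·K): ✓ matches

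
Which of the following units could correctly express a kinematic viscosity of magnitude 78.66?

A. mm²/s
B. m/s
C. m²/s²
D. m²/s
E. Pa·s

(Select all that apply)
A, D

kinematic viscosity has SI base units: m^2 / s

Checking each option against m^2 / s:
  A. mm²/s: ✓ matches
  B. m/s: ✗ does not match
  C. m²/s²: ✗ does not match
  D. m²/s: ✓ matches
  E. Pa·s: ✗ does not match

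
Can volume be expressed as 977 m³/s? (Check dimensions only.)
No

volume has SI base units: m^3
m³/s does NOT reduce to m^3; a valid unit for volume would be e.g. m³.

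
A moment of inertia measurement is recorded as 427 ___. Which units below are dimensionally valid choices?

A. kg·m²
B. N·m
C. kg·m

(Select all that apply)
A

moment of inertia has SI base units: kg * m^2

Checking each option against kg * m^2:
  A. kg·m²: ✓ matches
  B. N·m: ✗ does not match
  C. kg·m: ✗ does not match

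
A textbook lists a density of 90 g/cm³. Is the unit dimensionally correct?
Yes

density has SI base units: kg / m^3
g/cm³ reduces to the same SI base units, so it is a valid unit for density.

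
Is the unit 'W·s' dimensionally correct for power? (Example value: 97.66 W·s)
No

power has SI base units: kg * m^2 / s^3
W·s does NOT reduce to kg * m^2 / s^3; a valid unit for power would be e.g. W.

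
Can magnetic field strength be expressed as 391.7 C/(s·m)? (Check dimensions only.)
Yes

magnetic field strength has SI base units: A / m
C/(s·m) reduces to the same SI base units, so it is a valid unit for magnetic field strength.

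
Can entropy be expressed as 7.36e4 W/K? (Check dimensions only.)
No

entropy has SI base units: kg * m^2 / (s^2 * K)
W/K does NOT reduce to kg * m^2 / (s^2 * K); a valid unit for entropy would be e.g. J/K.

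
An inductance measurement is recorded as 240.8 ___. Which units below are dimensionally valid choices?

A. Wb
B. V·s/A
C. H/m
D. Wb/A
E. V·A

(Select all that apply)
B, D

inductance has SI base units: kg * m^2 / (A^2 * s^2)

Checking each option against kg * m^2 / (A^2 * s^2):
  A. Wb: ✗ does not match
  B. V·s/A: ✓ matches
  C. H/m: ✗ does not match
  D. Wb/A: ✓ matches
  E. V·A: ✗ does not match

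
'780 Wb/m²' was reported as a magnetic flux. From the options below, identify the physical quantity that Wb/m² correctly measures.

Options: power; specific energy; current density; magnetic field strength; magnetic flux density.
magnetic flux density

magnetic flux should have units dimensionally equivalent to kg * m^2 / (A * s^2) (e.g. Wb).
The given unit 'Wb/m²' reduces to kg / (A * s^2). Of the listed options, that is the dimensionality of magnetic flux density.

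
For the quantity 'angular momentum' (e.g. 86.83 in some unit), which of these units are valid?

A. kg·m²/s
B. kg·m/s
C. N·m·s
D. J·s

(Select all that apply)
A, C, D

angular momentum has SI base units: kg * m^2 / s

Checking each option against kg * m^2 / s:
  A. kg·m²/s: ✓ matches
  B. kg·m/s: ✗ does not match
  C. N·m·s: ✓ matches
  D. J·s: ✓ matches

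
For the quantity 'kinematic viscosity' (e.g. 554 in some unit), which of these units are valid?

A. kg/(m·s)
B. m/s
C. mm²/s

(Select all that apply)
C

kinematic viscosity has SI base units: m^2 / s

Checking each option against m^2 / s:
  A. kg/(m·s): ✗ does not match
  B. m/s: ✗ does not match
  C. mm²/s: ✓ matches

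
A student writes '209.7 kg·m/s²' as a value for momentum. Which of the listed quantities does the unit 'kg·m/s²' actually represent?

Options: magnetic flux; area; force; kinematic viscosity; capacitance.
force

momentum should have units dimensionally equivalent to kg * m / s (e.g. kg·m/s).
The given unit 'kg·m/s²' reduces to kg * m / s^2. Of the listed options, that is the dimensionality of force.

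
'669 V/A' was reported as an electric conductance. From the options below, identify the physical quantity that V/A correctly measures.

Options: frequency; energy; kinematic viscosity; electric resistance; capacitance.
electric resistance

electric conductance should have units dimensionally equivalent to A^2 * s^3 / (kg * m^2) (e.g. S).
The given unit 'V/A' reduces to kg * m^2 / (A^2 * s^3). Of the listed options, that is the dimensionality of electric resistance.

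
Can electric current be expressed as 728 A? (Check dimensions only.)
Yes

electric current has SI base units: A
A reduces to the same SI base units, so it is a valid unit for electric current.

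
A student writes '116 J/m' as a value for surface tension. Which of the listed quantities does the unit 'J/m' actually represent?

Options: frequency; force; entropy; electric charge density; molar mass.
force

surface tension should have units dimensionally equivalent to kg / s^2 (e.g. N/m).
The given unit 'J/m' reduces to kg * m / s^2. Of the listed options, that is the dimensionality of force.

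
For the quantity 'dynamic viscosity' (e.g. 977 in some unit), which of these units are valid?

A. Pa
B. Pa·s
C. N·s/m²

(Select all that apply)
B, C

dynamic viscosity has SI base units: kg / (m * s)

Checking each option against kg / (m * s):
  A. Pa: ✗ does not match
  B. Pa·s: ✓ matches
  C. N·s/m²: ✓ matches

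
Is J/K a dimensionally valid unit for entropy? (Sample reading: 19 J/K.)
Yes

entropy has SI base units: kg * m^2 / (s^2 * K)
J/K reduces to the same SI base units, so it is a valid unit for entropy.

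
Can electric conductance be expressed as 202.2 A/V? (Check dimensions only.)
Yes

electric conductance has SI base units: A^2 * s^3 / (kg * m^2)
A/V reduces to the same SI base units, so it is a valid unit for electric conductance.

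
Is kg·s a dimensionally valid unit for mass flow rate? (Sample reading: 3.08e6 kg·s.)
No

mass flow rate has SI base units: kg / s
kg·s does NOT reduce to kg / s; a valid unit for mass flow rate would be e.g. kg/s.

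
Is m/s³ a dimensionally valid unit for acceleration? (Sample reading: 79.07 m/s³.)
No

acceleration has SI base units: m / s^2
m/s³ does NOT reduce to m / s^2; a valid unit for acceleration would be e.g. m/s².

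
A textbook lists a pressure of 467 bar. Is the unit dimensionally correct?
Yes

pressure has SI base units: kg / (m * s^2)
bar reduces to the same SI base units, so it is a valid unit for pressure.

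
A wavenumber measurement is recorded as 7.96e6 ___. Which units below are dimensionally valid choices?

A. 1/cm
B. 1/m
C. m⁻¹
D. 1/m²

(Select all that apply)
A, B, C

wavenumber has SI base units: 1 / m

Checking each option against 1 / m:
  A. 1/cm: ✓ matches
  B. 1/m: ✓ matches
  C. m⁻¹: ✓ matches
  D. 1/m²: ✗ does not match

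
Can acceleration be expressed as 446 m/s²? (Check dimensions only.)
Yes

acceleration has SI base units: m / s^2
m/s² reduces to the same SI base units, so it is a valid unit for acceleration.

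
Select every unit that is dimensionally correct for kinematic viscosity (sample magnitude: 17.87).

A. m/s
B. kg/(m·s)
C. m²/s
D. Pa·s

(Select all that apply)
C

kinematic viscosity has SI base units: m^2 / s

Checking each option against m^2 / s:
  A. m/s: ✗ does not match
  B. kg/(m·s): ✗ does not match
  C. m²/s: ✓ matches
  D. Pa·s: ✗ does not match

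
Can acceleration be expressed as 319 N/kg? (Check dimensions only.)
Yes

acceleration has SI base units: m / s^2
N/kg reduces to the same SI base units, so it is a valid unit for acceleration.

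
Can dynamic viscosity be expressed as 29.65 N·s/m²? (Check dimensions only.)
Yes

dynamic viscosity has SI base units: kg / (m * s)
N·s/m² reduces to the same SI base units, so it is a valid unit for dynamic viscosity.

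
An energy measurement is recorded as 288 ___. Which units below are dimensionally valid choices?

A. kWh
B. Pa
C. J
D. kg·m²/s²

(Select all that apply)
A, C, D

energy has SI base units: kg * m^2 / s^2

Checking each option against kg * m^2 / s^2:
  A. kWh: ✓ matches
  B. Pa: ✗ does not match
  C. J: ✓ matches
  D. kg·m²/s²: ✓ matches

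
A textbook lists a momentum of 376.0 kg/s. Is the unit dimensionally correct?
No

momentum has SI base units: kg * m / s
kg/s does NOT reduce to kg * m / s; a valid unit for momentum would be e.g. kg·m/s.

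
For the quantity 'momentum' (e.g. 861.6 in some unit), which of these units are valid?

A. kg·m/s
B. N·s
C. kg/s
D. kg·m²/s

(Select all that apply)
A, B

momentum has SI base units: kg * m / s

Checking each option against kg * m / s:
  A. kg·m/s: ✓ matches
  B. N·s: ✓ matches
  C. kg/s: ✗ does not match
  D. kg·m²/s: ✗ does not match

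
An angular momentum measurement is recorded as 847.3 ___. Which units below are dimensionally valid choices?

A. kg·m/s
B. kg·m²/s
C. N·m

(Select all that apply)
B

angular momentum has SI base units: kg * m^2 / s

Checking each option against kg * m^2 / s:
  A. kg·m/s: ✗ does not match
  B. kg·m²/s: ✓ matches
  C. N·m: ✗ does not match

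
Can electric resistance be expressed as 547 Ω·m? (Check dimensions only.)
No

electric resistance has SI base units: kg * m^2 / (A^2 * s^3)
Ω·m does NOT reduce to kg * m^2 / (A^2 * s^3); a valid unit for electric resistance would be e.g. Ω.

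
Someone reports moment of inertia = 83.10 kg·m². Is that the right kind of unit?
Yes

moment of inertia has SI base units: kg * m^2
kg·m² reduces to the same SI base units, so it is a valid unit for moment of inertia.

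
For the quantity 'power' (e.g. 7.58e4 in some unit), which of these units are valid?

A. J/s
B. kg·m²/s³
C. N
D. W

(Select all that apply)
A, B, D

power has SI base units: kg * m^2 / s^3

Checking each option against kg * m^2 / s^3:
  A. J/s: ✓ matches
  B. kg·m²/s³: ✓ matches
  C. N: ✗ does not match
  D. W: ✓ matches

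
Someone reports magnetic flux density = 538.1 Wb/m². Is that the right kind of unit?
Yes

magnetic flux density has SI base units: kg / (A * s^2)
Wb/m² reduces to the same SI base units, so it is a valid unit for magnetic flux density.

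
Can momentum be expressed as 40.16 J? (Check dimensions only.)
No

momentum has SI base units: kg * m / s
J does NOT reduce to kg * m / s; a valid unit for momentum would be e.g. kg·m/s.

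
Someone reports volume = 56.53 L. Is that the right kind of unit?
Yes

volume has SI base units: m^3
L reduces to the same SI base units, so it is a valid unit for volume.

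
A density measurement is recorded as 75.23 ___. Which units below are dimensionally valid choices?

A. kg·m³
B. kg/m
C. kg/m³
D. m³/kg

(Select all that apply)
C

density has SI base units: kg / m^3

Checking each option against kg / m^3:
  A. kg·m³: ✗ does not match
  B. kg/m: ✗ does not match
  C. kg/m³: ✓ matches
  D. m³/kg: ✗ does not match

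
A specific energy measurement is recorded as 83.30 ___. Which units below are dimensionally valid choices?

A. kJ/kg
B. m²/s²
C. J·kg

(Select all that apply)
A, B

specific energy has SI base units: m^2 / s^2

Checking each option against m^2 / s^2:
  A. kJ/kg: ✓ matches
  B. m²/s²: ✓ matches
  C. J·kg: ✗ does not match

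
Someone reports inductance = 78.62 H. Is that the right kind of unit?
Yes

inductance has SI base units: kg * m^2 / (A^2 * s^2)
H reduces to the same SI base units, so it is a valid unit for inductance.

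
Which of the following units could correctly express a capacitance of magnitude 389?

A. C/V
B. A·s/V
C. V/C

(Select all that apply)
A, B

capacitance has SI base units: A^2 * s^4 / (kg * m^2)

Checking each option against A^2 * s^4 / (kg * m^2):
  A. C/V: ✓ matches
  B. A·s/V: ✓ matches
  C. V/C: ✗ does not match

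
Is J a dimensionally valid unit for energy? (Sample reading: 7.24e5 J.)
Yes

energy has SI base units: kg * m^2 / s^2
J reduces to the same SI base units, so it is a valid unit for energy.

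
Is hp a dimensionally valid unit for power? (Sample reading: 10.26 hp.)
Yes

power has SI base units: kg * m^2 / s^3
hp reduces to the same SI base units, so it is a valid unit for power.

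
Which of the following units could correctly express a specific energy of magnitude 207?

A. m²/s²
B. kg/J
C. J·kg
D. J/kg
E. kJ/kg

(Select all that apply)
A, D, E

specific energy has SI base units: m^2 / s^2

Checking each option against m^2 / s^2:
  A. m²/s²: ✓ matches
  B. kg/J: ✗ does not match
  C. J·kg: ✗ does not match
  D. J/kg: ✓ matches
  E. kJ/kg: ✓ matches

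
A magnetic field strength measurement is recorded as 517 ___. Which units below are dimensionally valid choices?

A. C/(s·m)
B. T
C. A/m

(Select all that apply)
A, C

magnetic field strength has SI base units: A / m

Checking each option against A / m:
  A. C/(s·m): ✓ matches
  B. T: ✗ does not match
  C. A/m: ✓ matches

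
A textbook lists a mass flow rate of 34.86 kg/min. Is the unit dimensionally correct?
Yes

mass flow rate has SI base units: kg / s
kg/min reduces to the same SI base units, so it is a valid unit for mass flow rate.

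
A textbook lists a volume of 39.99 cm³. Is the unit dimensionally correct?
Yes

volume has SI base units: m^3
cm³ reduces to the same SI base units, so it is a valid unit for volume.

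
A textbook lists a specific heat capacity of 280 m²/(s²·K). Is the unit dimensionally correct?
Yes

specific heat capacity has SI base units: m^2 / (s^2 * K)
m²/(s²·K) reduces to the same SI base units, so it is a valid unit for specific heat capacity.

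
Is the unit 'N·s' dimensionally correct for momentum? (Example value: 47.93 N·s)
Yes

momentum has SI base units: kg * m / s
N·s reduces to the same SI base units, so it is a valid unit for momentum.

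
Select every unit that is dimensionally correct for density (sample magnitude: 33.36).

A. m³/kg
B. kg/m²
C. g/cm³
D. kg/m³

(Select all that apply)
C, D

density has SI base units: kg / m^3

Checking each option against kg / m^3:
  A. m³/kg: ✗ does not match
  B. kg/m²: ✗ does not match
  C. g/cm³: ✓ matches
  D. kg/m³: ✓ matches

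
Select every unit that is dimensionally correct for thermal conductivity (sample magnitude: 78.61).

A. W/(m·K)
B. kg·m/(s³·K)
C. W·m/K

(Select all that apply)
A, B

thermal conductivity has SI base units: kg * m / (s^3 * K)

Checking each option against kg * m / (s^3 * K):
  A. W/(m·K): ✓ matches
  B. kg·m/(s³·K): ✓ matches
  C. W·m/K: ✗ does not match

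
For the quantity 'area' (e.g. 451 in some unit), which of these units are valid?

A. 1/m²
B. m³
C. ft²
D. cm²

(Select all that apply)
C, D

area has SI base units: m^2

Checking each option against m^2:
  A. 1/m²: ✗ does not match
  B. m³: ✗ does not match
  C. ft²: ✓ matches
  D. cm²: ✓ matches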